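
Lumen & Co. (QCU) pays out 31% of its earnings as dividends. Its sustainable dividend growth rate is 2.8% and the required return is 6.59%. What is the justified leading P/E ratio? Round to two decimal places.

8.18

Justified leading P/E = b/(r−g) = 0.31/(0.0659−0.028) = 8.1794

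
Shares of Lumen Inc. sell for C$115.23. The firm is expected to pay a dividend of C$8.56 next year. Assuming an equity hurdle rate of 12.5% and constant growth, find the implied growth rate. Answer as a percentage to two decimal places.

From P₀ = D₁/(r − g), the implied growth is g = r − D₁/P₀.
g = 0.125 − 8.56/115.23 = 0.125 − 0.07429 = 0.05071

5.07%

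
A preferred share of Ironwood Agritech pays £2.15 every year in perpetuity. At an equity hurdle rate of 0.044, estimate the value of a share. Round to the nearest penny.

Zero-growth DDM (perpetuity): P₀ = D/r = 2.15 / 0.044 = 48.8636

£48.86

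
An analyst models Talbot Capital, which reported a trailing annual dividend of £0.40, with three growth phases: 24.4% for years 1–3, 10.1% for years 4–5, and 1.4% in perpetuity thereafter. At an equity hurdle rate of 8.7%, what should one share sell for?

£11.35

Three-stage DDM. Project D₁…D_5; terminal Gordon value at t=5 with g = 0.014; discount at r = 0.087.
D_1 = 0.4976
D_2 = 0.6190
D_3 = 0.7701
D_4 = 0.8478
D_5 = 0.9335
TV_5 = 0.9465/(0.087−0.014) = 12.9661
P₀ = Σ Dₜ/(1+r)ᵗ + TV_5/(1+r)^5 = 11.3476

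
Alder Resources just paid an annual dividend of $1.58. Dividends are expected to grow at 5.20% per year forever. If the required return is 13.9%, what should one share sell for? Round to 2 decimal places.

$19.11

Gordon growth model: P₀ = D₁/(r − g). D₁ = 1.58 × (1 + 0.052) = 1.6622.
P₀ = 1.6622 / (0.139 − 0.052) = 1.6622 / 0.087 = 19.1053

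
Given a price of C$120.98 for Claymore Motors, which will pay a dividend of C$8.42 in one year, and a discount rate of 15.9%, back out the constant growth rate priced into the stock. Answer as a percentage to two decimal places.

From P₀ = D₁/(r − g), the implied growth is g = r − D₁/P₀.
g = 0.159 − 8.42/120.98 = 0.159 − 0.06960 = 0.08940

8.94%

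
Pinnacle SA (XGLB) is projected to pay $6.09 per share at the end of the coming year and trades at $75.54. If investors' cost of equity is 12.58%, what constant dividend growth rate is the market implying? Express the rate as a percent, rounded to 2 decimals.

From P₀ = D₁/(r − g), the implied growth is g = r − D₁/P₀.
g = 0.1258 − 6.09/75.54 = 0.1258 − 0.08062 = 0.04518

4.52%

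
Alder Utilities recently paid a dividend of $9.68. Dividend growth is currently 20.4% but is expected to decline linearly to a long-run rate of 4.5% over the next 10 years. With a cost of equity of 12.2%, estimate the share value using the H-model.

H-model: P₀ = D₀[(1+g_L) + H(g_S−g_L)]/(r−g_L), with H = 10/2 = 5.
P₀ = 9.68 × [(1+0.045) + 5×(0.204−0.045)] / (0.122−0.045)
   = 9.68 × 1.8400 / 0.077 = 231.3143

$231.31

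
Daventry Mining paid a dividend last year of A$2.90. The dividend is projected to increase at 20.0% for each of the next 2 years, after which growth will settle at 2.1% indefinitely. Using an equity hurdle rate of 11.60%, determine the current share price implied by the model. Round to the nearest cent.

Two-stage DDM. Project D₁…D_2 at 0.2, terminal growth 0.021, discount at r = 0.116.
D_1 = 3.4800
D_2 = 4.1760
Terminal value at t=2: TV = D_3/(r−g) = 4.2637/(0.116−0.021) = 44.8810
P₀ = 3.4800/(1+0.116)^1 + 4.1760/(1+0.116)^2 + 44.8810/(1+0.116)^2 = 42.5071

A$42.51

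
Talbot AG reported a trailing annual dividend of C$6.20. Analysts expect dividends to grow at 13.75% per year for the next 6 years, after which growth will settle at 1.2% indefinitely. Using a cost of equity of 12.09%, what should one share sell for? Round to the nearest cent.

Two-stage DDM. Project D₁…D_6 at 0.1375, terminal growth 0.012, discount at r = 0.1209.
D_1 = 7.0525
D_2 = 8.0222
D_3 = 9.1253
D_4 = 10.3800
D_5 = 11.8072
D_6 = 13.4307
Terminal value at t=6: TV = D_7/(r−g) = 13.5919/(0.1209−0.012) = 124.8110
P₀ = 7.0525/(1+0.1209)^1 + 8.0222/(1+0.1209)^2 + 9.1253/(1+0.1209)^3 + 10.3800/(1+0.1209)^4 + 11.8072/(1+0.1209)^5 + 13.4307/(1+0.1209)^6 + 124.8110/(1+0.1209)^6 = 102.1056

C$102.11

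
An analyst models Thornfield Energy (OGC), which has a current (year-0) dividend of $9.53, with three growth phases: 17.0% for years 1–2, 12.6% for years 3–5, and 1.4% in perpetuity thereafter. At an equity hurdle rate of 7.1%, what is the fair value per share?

$294.65

Three-stage DDM. Project D₁…D_5; terminal Gordon value at t=5 with g = 0.014; discount at r = 0.071.
D_1 = 11.1501
D_2 = 13.0456
D_3 = 14.6894
D_4 = 16.5402
D_5 = 18.6243
TV_5 = 18.8850/(0.071−0.014) = 331.3164
P₀ = Σ Dₜ/(1+r)ᵗ + TV_5/(1+r)^5 = 294.6532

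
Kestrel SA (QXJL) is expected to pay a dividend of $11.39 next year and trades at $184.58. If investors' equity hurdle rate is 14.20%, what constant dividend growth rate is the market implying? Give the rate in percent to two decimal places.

From P₀ = D₁/(r − g), the implied growth is g = r − D₁/P₀.
g = 0.142 − 11.39/184.58 = 0.142 − 0.06171 = 0.08029

8.03%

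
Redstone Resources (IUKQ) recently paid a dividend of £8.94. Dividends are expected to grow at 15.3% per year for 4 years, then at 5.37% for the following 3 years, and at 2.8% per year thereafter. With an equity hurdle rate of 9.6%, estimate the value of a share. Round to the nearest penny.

£218.14

Three-stage DDM. Project D₁…D_7; terminal Gordon value at t=7 with g = 0.028; discount at r = 0.096.
D_1 = 10.3078
D_2 = 11.8849
D_3 = 13.7033
D_4 = 15.7999
D_5 = 16.6484
D_6 = 17.5424
D_7 = 18.4844
TV_7 = 19.0020/(0.096−0.028) = 279.4408
P₀ = Σ Dₜ/(1+r)ᵗ + TV_7/(1+r)^7 = 218.1376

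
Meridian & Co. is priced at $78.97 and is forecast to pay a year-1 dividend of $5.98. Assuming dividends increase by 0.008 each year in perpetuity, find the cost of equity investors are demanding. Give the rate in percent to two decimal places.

8.37%

Rearranging the constant-growth DDM: r = D₁/P₀ + g.
r = 5.9800 / 78.97 + 0.008 = 0.07572 + 0.008 = 0.08372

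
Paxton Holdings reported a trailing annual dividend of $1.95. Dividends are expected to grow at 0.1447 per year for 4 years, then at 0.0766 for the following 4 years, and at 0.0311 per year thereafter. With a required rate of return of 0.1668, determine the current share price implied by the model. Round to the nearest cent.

Three-stage DDM. Project D₁…D_8; terminal Gordon value at t=8 with g = 0.0311; discount at r = 0.1668.
D_1 = 2.2322
D_2 = 2.5552
D_3 = 2.9249
D_4 = 3.3481
D_5 = 3.6046
D_6 = 3.8807
D_7 = 4.1780
D_8 = 4.4980
TV_8 = 4.6379/(0.1668−0.0311) = 34.1775
P₀ = Σ Dₜ/(1+r)ᵗ + TV_8/(1+r)^8 = 23.3194

$23.32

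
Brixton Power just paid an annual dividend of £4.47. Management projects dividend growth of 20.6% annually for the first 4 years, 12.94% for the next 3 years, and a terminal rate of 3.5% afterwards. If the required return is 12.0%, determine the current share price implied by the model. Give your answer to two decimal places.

£114.95

Three-stage DDM. Project D₁…D_7; terminal Gordon value at t=7 with g = 0.035; discount at r = 0.12.
D_1 = 5.3908
D_2 = 6.5013
D_3 = 7.8406
D_4 = 9.4558
D_5 = 10.6793
D_6 = 12.0613
D_7 = 13.6220
TV_7 = 14.0987/(0.12−0.035) = 165.8676
P₀ = Σ Dₜ/(1+r)ᵗ + TV_7/(1+r)^7 = 114.9485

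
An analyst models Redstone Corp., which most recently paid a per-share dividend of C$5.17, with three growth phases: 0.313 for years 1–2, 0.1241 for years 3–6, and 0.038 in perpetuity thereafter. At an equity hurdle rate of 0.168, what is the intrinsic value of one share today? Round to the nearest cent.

Three-stage DDM. Project D₁…D_6; terminal Gordon value at t=6 with g = 0.038; discount at r = 0.168.
D_1 = 6.7882
D_2 = 8.9129
D_3 = 10.0190
D_4 = 11.2624
D_5 = 12.6600
D_6 = 14.2311
TV_6 = 14.7719/(0.168−0.038) = 113.6302
P₀ = Σ Dₜ/(1+r)ᵗ + TV_6/(1+r)^6 = 80.8679

C$80.87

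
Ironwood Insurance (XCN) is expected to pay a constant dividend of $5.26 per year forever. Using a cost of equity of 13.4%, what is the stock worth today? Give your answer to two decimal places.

Zero-growth DDM (perpetuity): P₀ = D/r = 5.26 / 0.134 = 39.2537

$39.25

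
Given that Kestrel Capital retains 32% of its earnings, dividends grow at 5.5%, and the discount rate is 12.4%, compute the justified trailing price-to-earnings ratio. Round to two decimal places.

Payout ratio b = 1 − 0.32 = 0.68.
Justified trailing P/E = b(1+g)/(r−g) = 0.68×(1+0.055)/(0.124−0.055) = 10.3971

10.40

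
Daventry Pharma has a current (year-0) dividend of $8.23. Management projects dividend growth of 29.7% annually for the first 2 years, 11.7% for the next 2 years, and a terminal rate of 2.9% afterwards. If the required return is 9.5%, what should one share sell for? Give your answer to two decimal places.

Three-stage DDM. Project D₁…D_4; terminal Gordon value at t=4 with g = 0.029; discount at r = 0.095.
D_1 = 10.6743
D_2 = 13.8446
D_3 = 15.4644
D_4 = 17.2737
TV_4 = 17.7747/(0.095−0.029) = 269.3132
P₀ = Σ Dₜ/(1+r)ᵗ + TV_4/(1+r)^4 = 232.4157

$232.42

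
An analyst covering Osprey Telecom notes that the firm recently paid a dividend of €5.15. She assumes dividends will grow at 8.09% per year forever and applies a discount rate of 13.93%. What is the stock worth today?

€95.32

Gordon growth model: P₀ = D₁/(r − g). D₁ = 5.15 × (1 + 0.0809) = 5.5666.
P₀ = 5.5666 / (0.1393 − 0.0809) = 5.5666 / 0.0584 = 95.3191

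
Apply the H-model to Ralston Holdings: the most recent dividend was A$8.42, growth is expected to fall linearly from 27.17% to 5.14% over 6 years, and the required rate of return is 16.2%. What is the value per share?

H-model: P₀ = D₀[(1+g_L) + H(g_S−g_L)]/(r−g_L), with H = 6/2 = 3.
P₀ = 8.42 × [(1+0.0514) + 3×(0.2717−0.0514)] / (0.162−0.0514)
   = 8.42 × 1.7123 / 0.1106 = 130.3577

A$130.36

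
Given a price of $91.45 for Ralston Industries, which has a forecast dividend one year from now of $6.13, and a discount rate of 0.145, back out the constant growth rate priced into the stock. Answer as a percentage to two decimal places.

From P₀ = D₁/(r − g), the implied growth is g = r − D₁/P₀.
g = 0.145 − 6.13/91.45 = 0.145 − 0.06703 = 0.07797

7.80%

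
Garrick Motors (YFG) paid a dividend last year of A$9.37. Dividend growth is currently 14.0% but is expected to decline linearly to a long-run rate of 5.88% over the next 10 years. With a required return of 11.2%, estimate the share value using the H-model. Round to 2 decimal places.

H-model: P₀ = D₀[(1+g_L) + H(g_S−g_L)]/(r−g_L), with H = 10/2 = 5.
P₀ = 9.37 × [(1+0.0588) + 5×(0.14−0.0588)] / (0.112−0.0588)
   = 9.37 × 1.4648 / 0.0532 = 257.9920

A$257.99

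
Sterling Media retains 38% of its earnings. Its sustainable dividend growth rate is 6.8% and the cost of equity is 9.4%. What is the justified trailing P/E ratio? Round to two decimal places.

Payout ratio b = 1 − 0.38 = 0.62.
Justified trailing P/E = b(1+g)/(r−g) = 0.62×(1+0.068)/(0.094−0.068) = 25.4677

25.47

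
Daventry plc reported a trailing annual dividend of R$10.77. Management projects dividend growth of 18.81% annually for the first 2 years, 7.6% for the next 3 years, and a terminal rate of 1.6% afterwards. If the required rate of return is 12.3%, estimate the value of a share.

R$157.36

Three-stage DDM. Project D₁…D_5; terminal Gordon value at t=5 with g = 0.016; discount at r = 0.123.
D_1 = 12.7958
D_2 = 15.2027
D_3 = 16.3581
D_4 = 17.6014
D_5 = 18.9391
TV_5 = 19.2421/(0.123−0.016) = 179.8326
P₀ = Σ Dₜ/(1+r)ᵗ + TV_5/(1+r)^5 = 157.3564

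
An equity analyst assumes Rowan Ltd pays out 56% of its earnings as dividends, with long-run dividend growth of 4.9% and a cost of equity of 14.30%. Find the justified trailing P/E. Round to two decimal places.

Justified trailing P/E = b(1+g)/(r−g) = 0.56×(1+0.049)/(0.143−0.049) = 6.2494

6.25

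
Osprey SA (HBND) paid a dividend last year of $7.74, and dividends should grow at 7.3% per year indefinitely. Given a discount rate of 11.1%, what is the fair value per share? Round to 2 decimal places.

Gordon growth model: P₀ = D₁/(r − g). D₁ = 7.74 × (1 + 0.073) = 8.3050.
P₀ = 8.3050 / (0.111 − 0.073) = 8.3050 / 0.038 = 218.5532

$218.55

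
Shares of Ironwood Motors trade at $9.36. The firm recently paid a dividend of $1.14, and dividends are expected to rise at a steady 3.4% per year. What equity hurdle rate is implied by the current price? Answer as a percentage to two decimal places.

15.99%

Rearranging the constant-growth DDM: r = D₁/P₀ + g.
D₁ = 1.14 × (1 + 0.034) = 1.1788.
r = 1.1788 / 9.36 + 0.034 = 0.12594 + 0.034 = 0.15994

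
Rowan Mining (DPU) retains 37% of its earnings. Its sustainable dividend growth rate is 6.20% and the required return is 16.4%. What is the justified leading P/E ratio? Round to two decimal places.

6.18

Payout ratio b = 1 − 0.37 = 0.63.
Justified leading P/E = b/(r−g) = 0.63/(0.164−0.062) = 6.1765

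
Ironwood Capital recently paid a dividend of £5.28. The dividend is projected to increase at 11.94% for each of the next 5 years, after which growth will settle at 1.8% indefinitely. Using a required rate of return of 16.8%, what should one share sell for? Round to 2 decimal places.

Two-stage DDM. Project D₁…D_5 at 0.1194, terminal growth 0.018, discount at r = 0.168.
D_1 = 5.9104
D_2 = 6.6161
D_3 = 7.4061
D_4 = 8.2904
D_5 = 9.2803
Terminal value at t=5: TV = D_6/(r−g) = 9.4473/(0.168−0.018) = 62.9821
P₀ = 5.9104/(1+0.168)^1 + 6.6161/(1+0.168)^2 + 7.4061/(1+0.168)^3 + 8.2904/(1+0.168)^4 + 9.2803/(1+0.168)^5 + 62.9821/(1+0.168)^5 = 52.2554

£52.26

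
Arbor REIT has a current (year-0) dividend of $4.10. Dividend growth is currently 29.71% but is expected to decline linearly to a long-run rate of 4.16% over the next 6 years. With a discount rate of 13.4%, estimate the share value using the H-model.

$80.23

H-model: P₀ = D₀[(1+g_L) + H(g_S−g_L)]/(r−g_L), with H = 6/2 = 3.
P₀ = 4.10 × [(1+0.0416) + 3×(0.2971−0.0416)] / (0.134−0.0416)
   = 4.10 × 1.8081 / 0.0924 = 80.2295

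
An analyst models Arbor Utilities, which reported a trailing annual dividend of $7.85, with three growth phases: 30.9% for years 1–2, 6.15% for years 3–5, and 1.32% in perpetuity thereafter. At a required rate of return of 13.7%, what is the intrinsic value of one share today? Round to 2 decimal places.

Three-stage DDM. Project D₁…D_5; terminal Gordon value at t=5 with g = 0.0132; discount at r = 0.137.
D_1 = 10.2756
D_2 = 13.4508
D_3 = 14.2781
D_4 = 15.1562
D_5 = 16.0883
TV_5 = 16.3006/(0.137−0.0132) = 131.6690
P₀ = Σ Dₜ/(1+r)ᵗ + TV_5/(1+r)^5 = 115.9829

$115.98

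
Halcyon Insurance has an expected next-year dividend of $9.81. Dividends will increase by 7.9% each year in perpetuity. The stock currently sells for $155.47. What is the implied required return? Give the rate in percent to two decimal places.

Rearranging the constant-growth DDM: r = D₁/P₀ + g.
r = 9.8100 / 155.47 + 0.079 = 0.06310 + 0.079 = 0.14210

14.21%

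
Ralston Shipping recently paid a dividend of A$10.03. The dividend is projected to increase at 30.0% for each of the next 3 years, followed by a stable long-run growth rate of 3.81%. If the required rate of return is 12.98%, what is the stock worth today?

Two-stage DDM. Project D₁…D_3 at 0.3, terminal growth 0.0381, discount at r = 0.1298.
D_1 = 13.0390
D_2 = 16.9507
D_3 = 22.0359
Terminal value at t=3: TV = D_4/(r−g) = 22.8755/(0.1298−0.0381) = 249.4600
P₀ = 13.0390/(1+0.1298)^1 + 16.9507/(1+0.1298)^2 + 22.0359/(1+0.1298)^3 + 249.4600/(1+0.1298)^3 = 213.0808

A$213.08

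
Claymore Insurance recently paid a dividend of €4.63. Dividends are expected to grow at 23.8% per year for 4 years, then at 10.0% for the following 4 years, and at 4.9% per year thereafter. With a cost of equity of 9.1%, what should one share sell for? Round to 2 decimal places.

Three-stage DDM. Project D₁…D_8; terminal Gordon value at t=8 with g = 0.049; discount at r = 0.091.
D_1 = 5.7319
D_2 = 7.0961
D_3 = 8.7850
D_4 = 10.8759
D_5 = 11.9634
D_6 = 13.1598
D_7 = 14.4758
D_8 = 15.9233
TV_8 = 16.7036/(0.091−0.049) = 397.7045
P₀ = Σ Dₜ/(1+r)ᵗ + TV_8/(1+r)^8 = 255.1373

€255.14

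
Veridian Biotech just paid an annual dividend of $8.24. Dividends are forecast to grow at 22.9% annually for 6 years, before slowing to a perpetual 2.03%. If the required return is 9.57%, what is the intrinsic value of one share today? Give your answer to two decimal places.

$297.37

Two-stage DDM. Project D₁…D_6 at 0.229, terminal growth 0.0203, discount at r = 0.0957.
D_1 = 10.1270
D_2 = 12.4460
D_3 = 15.2962
D_4 = 18.7990
D_5 = 23.1040
D_6 = 28.3948
Terminal value at t=6: TV = D_7/(r−g) = 28.9712/(0.0957−0.0203) = 384.2333
P₀ = 10.1270/(1+0.0957)^1 + 12.4460/(1+0.0957)^2 + 15.2962/(1+0.0957)^3 + 18.7990/(1+0.0957)^4 + 23.1040/(1+0.0957)^5 + 28.3948/(1+0.0957)^6 + 384.2333/(1+0.0957)^6 = 297.3659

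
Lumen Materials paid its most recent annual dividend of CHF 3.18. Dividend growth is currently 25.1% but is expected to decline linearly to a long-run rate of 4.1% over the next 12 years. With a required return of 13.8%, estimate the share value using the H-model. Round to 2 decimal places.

CHF 75.43

H-model: P₀ = D₀[(1+g_L) + H(g_S−g_L)]/(r−g_L), with H = 12/2 = 6.
P₀ = 3.18 × [(1+0.041) + 6×(0.251−0.041)] / (0.138−0.041)
   = 3.18 × 2.3010 / 0.097 = 75.4348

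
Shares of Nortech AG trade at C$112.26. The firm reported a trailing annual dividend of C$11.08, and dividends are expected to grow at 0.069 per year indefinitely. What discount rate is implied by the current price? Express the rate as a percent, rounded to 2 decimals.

Rearranging the constant-growth DDM: r = D₁/P₀ + g.
D₁ = 11.08 × (1 + 0.069) = 11.8445.
r = 11.8445 / 112.26 + 0.069 = 0.10551 + 0.069 = 0.17451

17.45%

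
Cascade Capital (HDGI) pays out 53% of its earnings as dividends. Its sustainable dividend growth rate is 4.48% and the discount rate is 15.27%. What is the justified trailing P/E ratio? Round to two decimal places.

5.13

Justified trailing P/E = b(1+g)/(r−g) = 0.53×(1+0.0448)/(0.1527−0.0448) = 5.1320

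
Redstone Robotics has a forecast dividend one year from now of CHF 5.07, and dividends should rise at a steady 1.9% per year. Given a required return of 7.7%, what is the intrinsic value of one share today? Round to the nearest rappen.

Gordon growth model: P₀ = D₁/(r − g), with D₁ = 5.07 given directly.
P₀ = 5.0700 / (0.077 − 0.019) = 5.0700 / 0.058 = 87.4138

CHF 87.41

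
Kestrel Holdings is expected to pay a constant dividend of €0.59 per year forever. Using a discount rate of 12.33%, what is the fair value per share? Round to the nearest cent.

€4.79

Zero-growth DDM (perpetuity): P₀ = D/r = 0.59 / 0.1233 = 4.7851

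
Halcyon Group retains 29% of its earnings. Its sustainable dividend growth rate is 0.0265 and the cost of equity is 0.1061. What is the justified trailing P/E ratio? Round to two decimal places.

9.16

Payout ratio b = 1 − 0.29 = 0.71.
Justified trailing P/E = b(1+g)/(r−g) = 0.71×(1+0.0265)/(0.1061−0.0265) = 9.1560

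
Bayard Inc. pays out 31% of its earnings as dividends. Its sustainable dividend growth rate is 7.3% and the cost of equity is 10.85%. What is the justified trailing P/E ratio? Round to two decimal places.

Justified trailing P/E = b(1+g)/(r−g) = 0.31×(1+0.073)/(0.1085−0.073) = 9.3699

9.37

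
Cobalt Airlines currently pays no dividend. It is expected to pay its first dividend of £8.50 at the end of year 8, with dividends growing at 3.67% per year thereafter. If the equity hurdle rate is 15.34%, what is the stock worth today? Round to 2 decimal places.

Deferred-dividend DDM. At t=7 the remaining stream is a growing perpetuity with first payment D_8 = 8.50.
V_7 = D_8/(r−g) = 8.50/(0.1534−0.0367) = 72.8363
P₀ = V_7/(1+r)^7 = 72.8363/(1+0.1534)^7 = 26.8218

£26.82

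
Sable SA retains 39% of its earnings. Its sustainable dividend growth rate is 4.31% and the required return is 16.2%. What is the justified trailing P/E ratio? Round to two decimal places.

Payout ratio b = 1 − 0.39 = 0.61.
Justified trailing P/E = b(1+g)/(r−g) = 0.61×(1+0.0431)/(0.162−0.0431) = 5.3515

5.35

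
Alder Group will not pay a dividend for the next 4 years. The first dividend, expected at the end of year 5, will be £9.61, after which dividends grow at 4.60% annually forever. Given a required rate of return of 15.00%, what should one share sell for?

Deferred-dividend DDM. At t=4 the remaining stream is a growing perpetuity with first payment D_5 = 9.61.
V_4 = D_5/(r−g) = 9.61/(0.15−0.046) = 92.4038
P₀ = V_4/(1+r)^4 = 92.4038/(1+0.15)^4 = 52.8322

£52.83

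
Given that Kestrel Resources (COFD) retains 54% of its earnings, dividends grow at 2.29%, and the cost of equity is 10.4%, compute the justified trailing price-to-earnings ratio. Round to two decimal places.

Payout ratio b = 1 − 0.54 = 0.46.
Justified trailing P/E = b(1+g)/(r−g) = 0.46×(1+0.0229)/(0.104−0.0229) = 5.8019

5.80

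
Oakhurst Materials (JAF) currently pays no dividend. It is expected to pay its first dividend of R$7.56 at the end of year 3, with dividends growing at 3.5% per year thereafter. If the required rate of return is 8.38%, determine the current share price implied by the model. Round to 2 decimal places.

Deferred-dividend DDM. At t=2 the remaining stream is a growing perpetuity with first payment D_3 = 7.56.
V_2 = D_3/(r−g) = 7.56/(0.0838−0.035) = 154.9180
P₀ = V_2/(1+r)^2 = 154.9180/(1+0.0838)^2 = 131.8875

R$131.89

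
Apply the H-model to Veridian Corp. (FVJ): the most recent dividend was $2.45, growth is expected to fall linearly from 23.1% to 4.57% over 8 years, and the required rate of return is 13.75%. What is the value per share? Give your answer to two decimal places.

H-model: P₀ = D₀[(1+g_L) + H(g_S−g_L)]/(r−g_L), with H = 8/2 = 4.
P₀ = 2.45 × [(1+0.0457) + 4×(0.231−0.0457)] / (0.1375−0.0457)
   = 2.45 × 1.7869 / 0.0918 = 47.6896

$47.69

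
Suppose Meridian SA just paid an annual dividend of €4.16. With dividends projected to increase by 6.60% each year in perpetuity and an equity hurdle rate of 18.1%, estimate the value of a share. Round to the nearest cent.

Gordon growth model: P₀ = D₁/(r − g). D₁ = 4.16 × (1 + 0.066) = 4.4346.
P₀ = 4.4346 / (0.181 − 0.066) = 4.4346 / 0.115 = 38.5614

€38.56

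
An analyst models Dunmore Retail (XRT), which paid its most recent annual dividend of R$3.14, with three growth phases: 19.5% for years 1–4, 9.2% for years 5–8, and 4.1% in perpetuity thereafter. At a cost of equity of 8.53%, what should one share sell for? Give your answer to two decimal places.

R$145.98

Three-stage DDM. Project D₁…D_8; terminal Gordon value at t=8 with g = 0.041; discount at r = 0.0853.
D_1 = 3.7523
D_2 = 4.4840
D_3 = 5.3584
D_4 = 6.4033
D_5 = 6.9924
D_6 = 7.6357
D_7 = 8.3381
D_8 = 9.1052
TV_8 = 9.4786/(0.0853−0.041) = 213.9631
P₀ = Σ Dₜ/(1+r)ᵗ + TV_8/(1+r)^8 = 145.9771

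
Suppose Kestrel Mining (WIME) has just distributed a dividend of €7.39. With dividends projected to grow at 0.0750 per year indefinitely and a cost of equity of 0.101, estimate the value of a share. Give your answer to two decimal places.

€305.55

Gordon growth model: P₀ = D₁/(r − g). D₁ = 7.39 × (1 + 0.075) = 7.9442.
P₀ = 7.9442 / (0.101 − 0.075) = 7.9442 / 0.026 = 305.5481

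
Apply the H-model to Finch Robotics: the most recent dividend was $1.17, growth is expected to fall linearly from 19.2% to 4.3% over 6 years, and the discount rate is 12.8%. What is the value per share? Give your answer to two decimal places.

$20.51

H-model: P₀ = D₀[(1+g_L) + H(g_S−g_L)]/(r−g_L), with H = 6/2 = 3.
P₀ = 1.17 × [(1+0.043) + 3×(0.192−0.043)] / (0.128−0.043)
   = 1.17 × 1.4900 / 0.085 = 20.5094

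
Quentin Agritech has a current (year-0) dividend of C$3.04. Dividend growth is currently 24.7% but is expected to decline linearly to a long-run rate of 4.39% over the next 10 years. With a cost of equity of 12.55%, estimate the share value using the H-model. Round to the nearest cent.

C$76.72

H-model: P₀ = D₀[(1+g_L) + H(g_S−g_L)]/(r−g_L), with H = 10/2 = 5.
P₀ = 3.04 × [(1+0.0439) + 5×(0.247−0.0439)] / (0.1255−0.0439)
   = 3.04 × 2.0594 / 0.0816 = 76.7227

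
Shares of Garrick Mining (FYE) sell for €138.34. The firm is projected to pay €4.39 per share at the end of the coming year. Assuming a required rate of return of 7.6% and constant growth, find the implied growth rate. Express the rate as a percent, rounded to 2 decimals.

From P₀ = D₁/(r − g), the implied growth is g = r − D₁/P₀.
g = 0.076 − 4.39/138.34 = 0.076 − 0.03173 = 0.04427

4.43%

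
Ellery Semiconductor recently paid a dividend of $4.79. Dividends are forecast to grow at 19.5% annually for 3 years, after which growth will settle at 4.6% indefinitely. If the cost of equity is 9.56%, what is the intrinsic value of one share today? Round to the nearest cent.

Two-stage DDM. Project D₁…D_3 at 0.195, terminal growth 0.046, discount at r = 0.0956.
D_1 = 5.7241
D_2 = 6.8402
D_3 = 8.1741
Terminal value at t=3: TV = D_4/(r−g) = 8.5501/(0.0956−0.046) = 172.3809
P₀ = 5.7241/(1+0.0956)^1 + 6.8402/(1+0.0956)^2 + 8.1741/(1+0.0956)^3 + 172.3809/(1+0.0956)^3 = 148.2178

$148.22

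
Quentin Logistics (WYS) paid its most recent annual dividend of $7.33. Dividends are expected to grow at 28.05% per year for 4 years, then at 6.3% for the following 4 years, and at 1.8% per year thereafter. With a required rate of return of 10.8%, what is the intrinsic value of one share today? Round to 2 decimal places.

$215.15

Three-stage DDM. Project D₁…D_8; terminal Gordon value at t=8 with g = 0.018; discount at r = 0.108.
D_1 = 9.3861
D_2 = 12.0189
D_3 = 15.3901
D_4 = 19.7071
D_5 = 20.9486
D_6 = 22.2684
D_7 = 23.6713
D_8 = 25.1626
TV_8 = 25.6155/(0.108−0.018) = 284.6169
P₀ = Σ Dₜ/(1+r)ᵗ + TV_8/(1+r)^8 = 215.1520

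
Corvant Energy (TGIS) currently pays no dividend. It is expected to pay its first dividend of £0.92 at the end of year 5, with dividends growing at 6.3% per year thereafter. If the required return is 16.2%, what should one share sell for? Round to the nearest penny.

£5.10

Deferred-dividend DDM. At t=4 the remaining stream is a growing perpetuity with first payment D_5 = 0.92.
V_4 = D_5/(r−g) = 0.92/(0.162−0.063) = 9.2929
P₀ = V_4/(1+r)^4 = 9.2929/(1+0.162)^4 = 5.0972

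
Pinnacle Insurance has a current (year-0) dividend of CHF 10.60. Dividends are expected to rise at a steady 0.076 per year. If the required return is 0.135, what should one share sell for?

CHF 193.32

Gordon growth model: P₀ = D₁/(r − g). D₁ = 10.60 × (1 + 0.076) = 11.4056.
P₀ = 11.4056 / (0.135 − 0.076) = 11.4056 / 0.059 = 193.3153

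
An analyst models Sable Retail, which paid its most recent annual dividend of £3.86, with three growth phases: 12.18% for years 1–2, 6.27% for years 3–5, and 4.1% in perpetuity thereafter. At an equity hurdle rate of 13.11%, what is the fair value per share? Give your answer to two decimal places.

£54.07

Three-stage DDM. Project D₁…D_5; terminal Gordon value at t=5 with g = 0.041; discount at r = 0.1311.
D_1 = 4.3301
D_2 = 4.8576
D_3 = 5.1621
D_4 = 5.4858
D_5 = 5.8298
TV_5 = 6.0688/(0.1311−0.041) = 67.3560
P₀ = Σ Dₜ/(1+r)ᵗ + TV_5/(1+r)^5 = 54.0732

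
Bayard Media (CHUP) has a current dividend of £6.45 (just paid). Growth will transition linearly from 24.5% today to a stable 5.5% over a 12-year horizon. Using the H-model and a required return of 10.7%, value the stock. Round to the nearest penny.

H-model: P₀ = D₀[(1+g_L) + H(g_S−g_L)]/(r−g_L), with H = 12/2 = 6.
P₀ = 6.45 × [(1+0.055) + 6×(0.245−0.055)] / (0.107−0.055)
   = 6.45 × 2.1950 / 0.052 = 272.2644

£272.26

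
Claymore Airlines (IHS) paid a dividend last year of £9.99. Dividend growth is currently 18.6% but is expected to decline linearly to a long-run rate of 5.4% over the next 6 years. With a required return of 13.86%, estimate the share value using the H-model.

H-model: P₀ = D₀[(1+g_L) + H(g_S−g_L)]/(r−g_L), with H = 6/2 = 3.
P₀ = 9.99 × [(1+0.054) + 3×(0.186−0.054)] / (0.1386−0.054)
   = 9.99 × 1.4500 / 0.0846 = 171.2234

£171.22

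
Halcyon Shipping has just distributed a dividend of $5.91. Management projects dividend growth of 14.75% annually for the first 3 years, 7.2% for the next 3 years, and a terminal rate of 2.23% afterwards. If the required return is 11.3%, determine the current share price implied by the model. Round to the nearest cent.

$102.11

Three-stage DDM. Project D₁…D_6; terminal Gordon value at t=6 with g = 0.0223; discount at r = 0.113.
D_1 = 6.7817
D_2 = 7.7820
D_3 = 8.9299
D_4 = 9.5728
D_5 = 10.2621
D_6 = 11.0009
TV_6 = 11.2463/(0.113−0.0223) = 123.9941
P₀ = Σ Dₜ/(1+r)ᵗ + TV_6/(1+r)^6 = 102.1131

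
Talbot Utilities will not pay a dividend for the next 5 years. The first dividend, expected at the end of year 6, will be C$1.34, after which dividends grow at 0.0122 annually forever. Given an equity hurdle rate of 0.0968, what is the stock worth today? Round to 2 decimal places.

C$9.98

Deferred-dividend DDM. At t=5 the remaining stream is a growing perpetuity with first payment D_6 = 1.34.
V_5 = D_6/(r−g) = 1.34/(0.0968−0.0122) = 15.8392
P₀ = V_5/(1+r)^5 = 15.8392/(1+0.0968)^5 = 9.9792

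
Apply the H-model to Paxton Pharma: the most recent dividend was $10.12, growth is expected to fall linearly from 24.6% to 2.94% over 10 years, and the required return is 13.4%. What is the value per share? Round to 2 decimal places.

$204.37

H-model: P₀ = D₀[(1+g_L) + H(g_S−g_L)]/(r−g_L), with H = 10/2 = 5.
P₀ = 10.12 × [(1+0.0294) + 5×(0.246−0.0294)] / (0.134−0.0294)
   = 10.12 × 2.1124 / 0.1046 = 204.3737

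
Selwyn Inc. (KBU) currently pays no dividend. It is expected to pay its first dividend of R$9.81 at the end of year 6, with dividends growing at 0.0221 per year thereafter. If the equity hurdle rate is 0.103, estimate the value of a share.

Deferred-dividend DDM. At t=5 the remaining stream is a growing perpetuity with first payment D_6 = 9.81.
V_5 = D_6/(r−g) = 9.81/(0.103−0.0221) = 121.2608
P₀ = V_5/(1+r)^5 = 121.2608/(1+0.103)^5 = 74.2750

R$74.28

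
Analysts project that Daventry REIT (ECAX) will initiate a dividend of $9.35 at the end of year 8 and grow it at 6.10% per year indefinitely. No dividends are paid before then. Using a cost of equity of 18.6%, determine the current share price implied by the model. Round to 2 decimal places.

$22.66

Deferred-dividend DDM. At t=7 the remaining stream is a growing perpetuity with first payment D_8 = 9.35.
V_7 = D_8/(r−g) = 9.35/(0.186−0.061) = 74.8000
P₀ = V_7/(1+r)^7 = 74.8000/(1+0.186)^7 = 22.6625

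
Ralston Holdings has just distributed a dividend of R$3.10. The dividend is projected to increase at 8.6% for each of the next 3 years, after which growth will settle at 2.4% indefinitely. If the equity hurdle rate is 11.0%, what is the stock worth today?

Two-stage DDM. Project D₁…D_3 at 0.086, terminal growth 0.024, discount at r = 0.11.
D_1 = 3.3666
D_2 = 3.6561
D_3 = 3.9706
Terminal value at t=3: TV = D_4/(r−g) = 4.0658/(0.11−0.024) = 47.2773
P₀ = 3.3666/(1+0.11)^1 + 3.6561/(1+0.11)^2 + 3.9706/(1+0.11)^3 + 47.2773/(1+0.11)^3 = 43.4724

R$43.47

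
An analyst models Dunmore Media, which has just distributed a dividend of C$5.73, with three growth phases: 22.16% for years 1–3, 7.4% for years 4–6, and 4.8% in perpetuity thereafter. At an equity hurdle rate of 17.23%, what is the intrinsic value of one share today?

Three-stage DDM. Project D₁…D_6; terminal Gordon value at t=6 with g = 0.048; discount at r = 0.1723.
D_1 = 6.9998
D_2 = 8.5509
D_3 = 10.4458
D_4 = 11.2188
D_5 = 12.0490
D_6 = 12.9406
TV_6 = 13.5618/(0.1723−0.048) = 109.1050
P₀ = Σ Dₜ/(1+r)ᵗ + TV_6/(1+r)^6 = 77.0796

C$77.08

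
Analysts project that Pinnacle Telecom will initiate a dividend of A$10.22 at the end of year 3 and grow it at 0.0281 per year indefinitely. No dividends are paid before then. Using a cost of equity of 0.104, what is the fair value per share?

Deferred-dividend DDM. At t=2 the remaining stream is a growing perpetuity with first payment D_3 = 10.22.
V_2 = D_3/(r−g) = 10.22/(0.104−0.0281) = 134.6509
P₀ = V_2/(1+r)^2 = 134.6509/(1+0.104)^2 = 110.4768

A$110.48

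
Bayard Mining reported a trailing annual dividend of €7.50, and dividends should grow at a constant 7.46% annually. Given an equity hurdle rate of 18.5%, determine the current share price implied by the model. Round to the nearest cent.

€73.00

Gordon growth model: P₀ = D₁/(r − g). D₁ = 7.50 × (1 + 0.0746) = 8.0595.
P₀ = 8.0595 / (0.185 − 0.0746) = 8.0595 / 0.1104 = 73.0027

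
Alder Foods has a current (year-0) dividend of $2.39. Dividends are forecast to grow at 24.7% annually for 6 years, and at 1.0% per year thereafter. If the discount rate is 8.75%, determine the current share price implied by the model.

Two-stage DDM. Project D₁…D_6 at 0.247, terminal growth 0.01, discount at r = 0.0875.
D_1 = 2.9803
D_2 = 3.7165
D_3 = 4.6344
D_4 = 5.7791
D_5 = 7.2066
D_6 = 8.9866
Terminal value at t=6: TV = D_7/(r−g) = 9.0765/(0.0875−0.01) = 117.1160
P₀ = 2.9803/(1+0.0875)^1 + 3.7165/(1+0.0875)^2 + 4.6344/(1+0.0875)^3 + 5.7791/(1+0.0875)^4 + 7.2066/(1+0.0875)^5 + 8.9866/(1+0.0875)^6 + 117.1160/(1+0.0875)^6 = 94.5901

$94.59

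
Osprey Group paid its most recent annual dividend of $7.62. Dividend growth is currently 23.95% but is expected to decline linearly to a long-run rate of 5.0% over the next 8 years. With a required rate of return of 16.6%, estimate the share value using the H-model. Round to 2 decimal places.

H-model: P₀ = D₀[(1+g_L) + H(g_S−g_L)]/(r−g_L), with H = 8/2 = 4.
P₀ = 7.62 × [(1+0.05) + 4×(0.2395−0.05)] / (0.166−0.05)
   = 7.62 × 1.8080 / 0.116 = 118.7669

$118.77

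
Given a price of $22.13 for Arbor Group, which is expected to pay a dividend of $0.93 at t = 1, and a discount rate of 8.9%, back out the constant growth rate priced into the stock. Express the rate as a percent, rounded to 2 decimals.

From P₀ = D₁/(r − g), the implied growth is g = r − D₁/P₀.
g = 0.089 − 0.93/22.13 = 0.089 − 0.04202 = 0.04698

4.70%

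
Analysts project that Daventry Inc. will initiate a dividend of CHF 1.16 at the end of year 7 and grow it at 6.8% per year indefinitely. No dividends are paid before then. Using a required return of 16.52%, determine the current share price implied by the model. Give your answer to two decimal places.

Deferred-dividend DDM. At t=6 the remaining stream is a growing perpetuity with first payment D_7 = 1.16.
V_6 = D_7/(r−g) = 1.16/(0.1652−0.068) = 11.9342
P₀ = V_6/(1+r)^6 = 11.9342/(1+0.1652)^6 = 4.7686

CHF 4.77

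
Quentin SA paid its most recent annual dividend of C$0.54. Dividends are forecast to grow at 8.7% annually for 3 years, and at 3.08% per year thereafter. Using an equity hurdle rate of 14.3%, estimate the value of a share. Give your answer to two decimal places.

Two-stage DDM. Project D₁…D_3 at 0.087, terminal growth 0.0308, discount at r = 0.143.
D_1 = 0.5870
D_2 = 0.6380
D_3 = 0.6936
Terminal value at t=3: TV = D_4/(r−g) = 0.7149/(0.143−0.0308) = 6.3718
P₀ = 0.5870/(1+0.143)^1 + 0.6380/(1+0.143)^2 + 0.6936/(1+0.143)^3 + 6.3718/(1+0.143)^3 = 5.7334

C$5.73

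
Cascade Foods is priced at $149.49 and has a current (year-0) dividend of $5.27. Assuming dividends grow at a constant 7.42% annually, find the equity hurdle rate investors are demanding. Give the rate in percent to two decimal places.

11.21%

Rearranging the constant-growth DDM: r = D₁/P₀ + g.
D₁ = 5.27 × (1 + 0.0742) = 5.6610.
r = 5.6610 / 149.49 + 0.0742 = 0.03787 + 0.0742 = 0.11207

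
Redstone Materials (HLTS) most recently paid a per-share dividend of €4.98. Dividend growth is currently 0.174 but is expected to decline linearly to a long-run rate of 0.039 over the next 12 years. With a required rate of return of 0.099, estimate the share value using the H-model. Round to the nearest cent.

H-model: P₀ = D₀[(1+g_L) + H(g_S−g_L)]/(r−g_L), with H = 12/2 = 6.
P₀ = 4.98 × [(1+0.039) + 6×(0.174−0.039)] / (0.099−0.039)
   = 4.98 × 1.8490 / 0.06 = 153.4670

€153.47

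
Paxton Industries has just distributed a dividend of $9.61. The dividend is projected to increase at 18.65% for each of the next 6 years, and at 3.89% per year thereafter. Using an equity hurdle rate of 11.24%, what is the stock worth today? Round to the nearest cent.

Two-stage DDM. Project D₁…D_6 at 0.1865, terminal growth 0.0389, discount at r = 0.1124.
D_1 = 11.4023
D_2 = 13.5288
D_3 = 16.0519
D_4 = 19.0456
D_5 = 22.5976
D_6 = 26.8120
Terminal value at t=6: TV = D_7/(r−g) = 27.8550/(0.1124−0.0389) = 378.9800
P₀ = 11.4023/(1+0.1124)^1 + 13.5288/(1+0.1124)^2 + 16.0519/(1+0.1124)^3 + 19.0456/(1+0.1124)^4 + 22.5976/(1+0.1124)^5 + 26.8120/(1+0.1124)^6 + 378.9800/(1+0.1124)^6 = 272.7084

$272.71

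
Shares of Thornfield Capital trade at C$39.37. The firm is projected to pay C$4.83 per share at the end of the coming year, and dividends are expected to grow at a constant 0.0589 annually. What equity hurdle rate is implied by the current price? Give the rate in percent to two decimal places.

18.16%

Rearranging the constant-growth DDM: r = D₁/P₀ + g.
r = 4.8300 / 39.37 + 0.0589 = 0.12268 + 0.0589 = 0.18158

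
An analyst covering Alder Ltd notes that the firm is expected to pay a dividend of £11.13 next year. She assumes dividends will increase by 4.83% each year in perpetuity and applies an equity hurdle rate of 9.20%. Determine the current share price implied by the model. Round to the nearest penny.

Gordon growth model: P₀ = D₁/(r − g), with D₁ = 11.13 given directly.
P₀ = 11.1300 / (0.092 − 0.0483) = 11.1300 / 0.0437 = 254.6911

£254.69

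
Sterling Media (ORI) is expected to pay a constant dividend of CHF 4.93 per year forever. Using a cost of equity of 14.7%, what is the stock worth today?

Zero-growth DDM (perpetuity): P₀ = D/r = 4.93 / 0.147 = 33.5374

CHF 33.54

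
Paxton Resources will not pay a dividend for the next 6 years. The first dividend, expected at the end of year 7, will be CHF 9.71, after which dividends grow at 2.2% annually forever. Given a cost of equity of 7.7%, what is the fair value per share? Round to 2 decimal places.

CHF 113.13

Deferred-dividend DDM. At t=6 the remaining stream is a growing perpetuity with first payment D_7 = 9.71.
V_6 = D_7/(r−g) = 9.71/(0.077−0.022) = 176.5455
P₀ = V_6/(1+r)^6 = 176.5455/(1+0.077)^6 = 113.1260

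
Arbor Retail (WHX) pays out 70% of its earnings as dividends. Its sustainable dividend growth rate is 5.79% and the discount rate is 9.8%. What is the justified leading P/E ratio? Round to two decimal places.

Justified leading P/E = b/(r−g) = 0.70/(0.098−0.0579) = 17.4564

17.46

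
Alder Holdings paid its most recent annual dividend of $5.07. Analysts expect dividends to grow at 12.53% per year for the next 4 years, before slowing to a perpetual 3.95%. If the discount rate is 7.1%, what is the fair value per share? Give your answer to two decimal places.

$226.89

Two-stage DDM. Project D₁…D_4 at 0.1253, terminal growth 0.0395, discount at r = 0.071.
D_1 = 5.7053
D_2 = 6.4201
D_3 = 7.2246
D_4 = 8.1298
Terminal value at t=4: TV = D_5/(r−g) = 8.4510/(0.071−0.0395) = 268.2842
P₀ = 5.7053/(1+0.071)^1 + 6.4201/(1+0.071)^2 + 7.2246/(1+0.071)^3 + 8.1298/(1+0.071)^4 + 268.2842/(1+0.071)^4 = 226.8936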